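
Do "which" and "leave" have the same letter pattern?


Pattern of "which": [0, 1, 2, 3, 1]
Pattern of "leave": [0, 1, 2, 3, 1]
Patterns match
Same pattern = Yes


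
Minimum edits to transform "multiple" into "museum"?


Word 1: "multiple" (length 8)
Word 2: "museum" (length 6)
One optimal edit sequence (insert/delete/substitute each cost 1):
  1. keep 'm'
  2. keep 'u'
  3. delete 'l'  (+1)
  4. delete 't'  (+1)
  5. substitute 'i' -> 's'  (+1)
  6. substitute 'p' -> 'e'  (+1)
  7. substitute 'l' -> 'u'  (+1)
  8. substitute 'e' -> 'm'  (+1)
Total edit operations: 6
Edit distance = 6


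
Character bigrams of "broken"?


Word: "broken" (length 6)
Number of bigrams = 6 - 2 + 1 = 5
  Position 0: "br"
  Position 1: "ro"
  Position 2: "ok"
  Position 3: "ke"
  Position 4: "en"
Bigrams = "br", "ro", "ok", "ke", "en"


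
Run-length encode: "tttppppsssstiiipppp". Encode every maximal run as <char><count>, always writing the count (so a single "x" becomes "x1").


String: "tttppppsssstiiipppp"
Scanning for consecutive runs:
  't' x 3
  'p' x 4
  's' x 4
  't' x 1
  'i' x 3
  'p' x 4
RLE = "t3p4s4t1i3p4"


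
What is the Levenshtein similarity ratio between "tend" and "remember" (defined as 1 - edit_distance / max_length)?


Word 1: "tend" (length 4)
Word 2: "remember" (length 8)
One optimal edit sequence:
  1. insert 'r'  (+1)
  2. insert 'e'  (+1)
  3. substitute 't' -> 'm'  (+1)
  4. keep 'e'
  5. insert 'm'  (+1)
  6. insert 'b'  (+1)
  7. substitute 'n' -> 'e'  (+1)
  8. substitute 'd' -> 'r'  (+1)
Edit distance = 7
Max length = max(4, 8) = 8
Similarity = 1 - 7/8
= 0.1250


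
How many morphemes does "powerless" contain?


Word: "powerless"
Morphemes: power / -less
Each morpheme carries meaning
= 2 morphemes


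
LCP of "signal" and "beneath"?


Word 1: "signal"
Word 2: "beneath"
Comparing from start:
  Pos 0: 's' != 'b' (stop)
LCP = "" (length 0)


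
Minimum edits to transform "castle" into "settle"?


Word 1: "castle" (length 6)
Word 2: "settle" (length 6)
One optimal edit sequence (insert/delete/substitute each cost 1):
  1. substitute 'c' -> 's'  (+1)
  2. substitute 'a' -> 'e'  (+1)
  3. substitute 's' -> 't'  (+1)
  4. keep 't'
  5. keep 'l'
  6. keep 'e'
Total edit operations: 3
Edit distance = 3


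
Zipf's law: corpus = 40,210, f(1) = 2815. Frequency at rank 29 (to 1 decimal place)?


Zipf's law: f(r) = f(1) / r
f(1) = 2815
f(29) = 2815 / 29
= 97.1 occurrences


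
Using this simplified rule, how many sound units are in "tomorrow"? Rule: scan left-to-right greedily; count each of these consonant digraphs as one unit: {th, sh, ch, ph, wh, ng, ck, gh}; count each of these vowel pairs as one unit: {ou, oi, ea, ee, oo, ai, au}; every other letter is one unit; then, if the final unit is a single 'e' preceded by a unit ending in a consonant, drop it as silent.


Word: "tomorrow" (8 letters)
Left-to-right scan:
  1. 't' (letter)
  2. 'o' (letter)
  3. 'm' (letter)
  4. 'o' (letter)
  5. 'r' (letter)
  6. 'r' (letter)
  7. 'o' (letter)
  8. 'w' (letter)
Units from scan: 8
Sound units = 8 units


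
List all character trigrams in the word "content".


Word: "content" (length 7)
Number of trigrams = 7 - 3 + 1 = 5
  Position 0: "con"
  Position 1: "ont"
  Position 2: "nte"
  Position 3: "ten"
  Position 4: "ent"
Trigrams = "con", "ont", "nte", "ten", "ent"


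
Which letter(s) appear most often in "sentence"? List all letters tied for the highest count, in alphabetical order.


Word: "sentence"
Letter counts:
  'c': 1
  'e': 3
  'n': 2
  's': 1
  't': 1
Maximum count = 3
Most frequent = 'e' (3 times each)


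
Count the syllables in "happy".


Word: "happy"
Syllable breakdown: hap / py
Counting: 2 parts
= 2 syllables


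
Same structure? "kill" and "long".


Pattern of "kill": [0, 1, 2, 2]
Pattern of "long": [0, 1, 2, 3]
Patterns do not match
Same pattern = No


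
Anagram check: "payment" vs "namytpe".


Word 1: "payment" → sorted: aemnpty
Word 2: "namytpe" → sorted: aemnpty
Same letters? aemnpty == aemnpty
Anagram = Yes


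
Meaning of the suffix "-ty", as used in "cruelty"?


Suffix: -ty
Example: cruelty (cruel + -ty)
Meaning = quality of


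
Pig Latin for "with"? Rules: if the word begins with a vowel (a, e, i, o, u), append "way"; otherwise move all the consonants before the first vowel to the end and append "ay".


Word: "with"
Starts with consonant(s) → move to end, add 'ay'
Consonant cluster: "w"
Pig Latin = "ithway"


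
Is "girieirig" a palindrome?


Word: "girieirig"
Reversed: "girieirig"
Forward == Backward? girieirig == girieirig
Palindrome = Yes


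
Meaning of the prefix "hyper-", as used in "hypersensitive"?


Prefix: hyper-
Example: hypersensitive (hyper- + sensitive)
Meaning = over / excessive


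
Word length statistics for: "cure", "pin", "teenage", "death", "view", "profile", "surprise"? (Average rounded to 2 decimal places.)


Lengths: "cure"=4, "pin"=3, "teenage"=7, "death"=5, "view"=4, "profile"=7, "surprise"=8
Sum = 38, Count = 7
Average = 38/7 = 5.43
= avg=5.43, min=3, max=8


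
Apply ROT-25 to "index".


Word: "index"
Shift: 25
Each letter → (letter + shift) mod 26:
  'i' (8) + 25 = 7 → 'h'
  'n' (13) + 25 = 12 → 'm'
  'd' (3) + 25 = 2 → 'c'
  'e' (4) + 25 = 3 → 'd'
  'x' (23) + 25 = 22 → 'w'
Result = "hmcdw"


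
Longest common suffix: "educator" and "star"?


Word 1: "educator"
Word 2: "star"
Comparing from end:
  Pos -1: 'r' == 'r'
  Pos -2: 'o' != 'a' (stop)
LCS = "r" (length 1)


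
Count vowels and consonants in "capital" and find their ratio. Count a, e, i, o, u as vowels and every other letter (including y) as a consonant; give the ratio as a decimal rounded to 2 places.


Word: "capital"
Vowels (a,e,i,o,u): 3
Consonants: 4
Ratio = 3/4
= 0.75


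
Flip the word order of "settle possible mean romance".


Original: "settle possible mean romance"
Words (1..n): settle | possible | mean | romance
Reversed (n..1): romance | mean | possible | settle
Result = "romance mean possible settle"


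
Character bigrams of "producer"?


Word: "producer" (length 8)
Number of bigrams = 8 - 2 + 1 = 7
  Position 0: "pr"
  Position 1: "ro"
  Position 2: "od"
  Position 3: "du"
  Position 4: "uc"
  Position 5: "ce"
  Position 6: "er"
Bigrams = "pr", "ro", "od", "du", "uc", "ce", "er"


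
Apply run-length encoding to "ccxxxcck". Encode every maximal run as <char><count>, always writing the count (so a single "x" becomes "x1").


String: "ccxxxcck"
Scanning for consecutive runs:
  'c' x 2
  'x' x 3
  'c' x 2
  'k' x 1
RLE = "c2x3c2k1"


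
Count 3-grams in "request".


Word: "request" (length 7)
Number of 3-grams = length - 3 + 1 = 7 - 3 + 1
= 5


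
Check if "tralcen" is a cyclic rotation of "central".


Word: "central", Candidate: "tralcen"
Method: check if candidate is substring of word+word
"centralcentral" contains "tralcen"? Yes
Is rotation = Yes


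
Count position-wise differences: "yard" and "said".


Comparing character by character (same length = 4):
  Pos 0: 'y' vs 's' !=
  Pos 1: 'a' vs 'a' =
  Pos 2: 'r' vs 'i' !=
  Pos 3: 'd' vs 'd' =
Hamming distance = 2


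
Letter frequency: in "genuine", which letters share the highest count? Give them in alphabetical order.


Word: "genuine"
Letter counts:
  'e': 2
  'g': 1
  'i': 1
  'n': 2
  'u': 1
Maximum count = 2
Most frequent = 'e', 'n' (2 times each)


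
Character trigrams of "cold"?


Word: "cold" (length 4)
Number of trigrams = 4 - 3 + 1 = 2
  Position 0: "col"
  Position 1: "old"
Trigrams = "col", "old"


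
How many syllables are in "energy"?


Word: "energy"
Syllable breakdown: en / er / gy
Counting: 3 parts
= 3 syllables


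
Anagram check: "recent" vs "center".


Word 1: "recent" → sorted: ceenrt
Word 2: "center" → sorted: ceenrt
Same letters? ceenrt == ceenrt
Anagram = Yes


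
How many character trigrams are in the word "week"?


Word: "week" (length 4)
Number of 3-grams = length - 3 + 1 = 4 - 3 + 1
= 2


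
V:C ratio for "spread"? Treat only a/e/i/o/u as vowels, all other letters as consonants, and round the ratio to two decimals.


Word: "spread"
Vowels (a,e,i,o,u): 2
Consonants: 4
Ratio = 2/4
= 0.50


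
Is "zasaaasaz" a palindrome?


Word: "zasaaasaz"
Reversed: "zasaaasaz"
Forward == Backward? zasaaasaz == zasaaasaz
Palindrome = Yes


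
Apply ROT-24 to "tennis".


Word: "tennis"
Shift: 24
Each letter → (letter + shift) mod 26:
  't' (19) + 24 = 17 → 'r'
  'e' (4) + 24 = 2 → 'c'
  'n' (13) + 24 = 11 → 'l'
  'n' (13) + 24 = 11 → 'l'
  'i' (8) + 24 = 6 → 'g'
  's' (18) + 24 = 16 → 'q'
Result = "rcllgq"


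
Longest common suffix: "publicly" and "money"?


Word 1: "publicly"
Word 2: "money"
Comparing from end:
  Pos -1: 'y' == 'y'
  Pos -2: 'l' != 'e' (stop)
LCS = "y" (length 1)


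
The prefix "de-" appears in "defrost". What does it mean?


Prefix: de-
As in: defrost -> de- + frost
Meaning = remove / reverse


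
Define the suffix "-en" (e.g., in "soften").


Suffix: -en
Example: soften = soft + -en
Meaning = to make / become


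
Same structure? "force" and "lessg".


Pattern of "force": [0, 1, 2, 3, 4]
Pattern of "lessg": [0, 1, 2, 2, 3]
Patterns do not match
Same pattern = No


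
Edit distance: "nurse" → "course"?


Word 1: "nurse" (length 5)
Word 2: "course" (length 6)
One optimal edit sequence (insert/delete/substitute each cost 1):
  1. insert 'c'  (+1)
  2. substitute 'n' -> 'o'  (+1)
  3. keep 'u'
  4. keep 'r'
  5. keep 's'
  6. keep 'e'
Total edit operations: 2
Edit distance = 2


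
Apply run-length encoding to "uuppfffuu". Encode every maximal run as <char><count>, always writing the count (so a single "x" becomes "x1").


String: "uuppfffuu"
Scanning for consecutive runs:
  'u' x 2
  'p' x 2
  'f' x 3
  'u' x 2
RLE = "u2p2f3u2"


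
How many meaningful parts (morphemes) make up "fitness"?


Word: "fitness"
Morphemes: fit / -ness
Each morpheme carries meaning
= 2 morphemes


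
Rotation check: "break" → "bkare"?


Word: "break", Candidate: "bkare"
Method: check if candidate is substring of word+word
"breakbreak" contains "bkare"? No
Is rotation = No


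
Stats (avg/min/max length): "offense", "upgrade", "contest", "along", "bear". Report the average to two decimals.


Lengths: "offense"=7, "upgrade"=7, "contest"=7, "along"=5, "bear"=4
Sum = 30, Count = 5
Average = 30/5 = 6.00
= avg=6.00, min=4, max=7


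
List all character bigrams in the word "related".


Word: "related" (length 7)
Number of bigrams = 7 - 2 + 1 = 6
  Position 0: "re"
  Position 1: "el"
  Position 2: "la"
  Position 3: "at"
  Position 4: "te"
  Position 5: "ed"
Bigrams = "re", "el", "la", "at", "te", "ed"


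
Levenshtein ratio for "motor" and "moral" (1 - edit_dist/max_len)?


Word 1: "motor" (length 5)
Word 2: "moral" (length 5)
One optimal edit sequence:
  1. keep 'm'
  2. keep 'o'
  3. substitute 't' -> 'r'  (+1)
  4. substitute 'o' -> 'a'  (+1)
  5. substitute 'r' -> 'l'  (+1)
Edit distance = 3
Max length = max(5, 5) = 5
Similarity = 1 - 3/5
= 0.4000


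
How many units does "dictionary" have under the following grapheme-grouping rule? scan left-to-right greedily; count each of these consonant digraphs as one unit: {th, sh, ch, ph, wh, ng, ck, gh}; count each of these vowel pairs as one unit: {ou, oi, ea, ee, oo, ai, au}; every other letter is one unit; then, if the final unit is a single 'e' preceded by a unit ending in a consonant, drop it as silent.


Word: "dictionary" (10 letters)
Left-to-right scan:
  1. 'd' (letter)
  2. 'i' (letter)
  3. 'c' (letter)
  4. 't' (letter)
  5. 'i' (letter)
  6. 'o' (letter)
  7. 'n' (letter)
  8. 'a' (letter)
  9. 'r' (letter)
  10. 'y' (letter)
Units from scan: 10
Sound units = 10 units


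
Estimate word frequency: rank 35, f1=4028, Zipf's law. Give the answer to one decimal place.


Zipf's law: f(r) = f(1) / r
f(1) = 4028
f(35) = 4028 / 35
= 115.1 occurrences


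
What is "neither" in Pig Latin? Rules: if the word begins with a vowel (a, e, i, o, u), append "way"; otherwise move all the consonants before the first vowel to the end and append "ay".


Word: "neither"
Starts with consonant(s) → move to end, add 'ay'
Consonant cluster: "n"
Pig Latin = "eithernay"


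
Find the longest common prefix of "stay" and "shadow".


Word 1: "stay"
Word 2: "shadow"
Comparing from start:
  Pos 0: 's' == 's'
  Pos 1: 't' != 'h' (stop)
LCP = "s" (length 1)


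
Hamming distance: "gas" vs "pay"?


Comparing character by character (same length = 3):
  Pos 0: 'g' vs 'p' !=
  Pos 1: 'a' vs 'a' =
  Pos 2: 's' vs 'y' !=
Hamming distance = 2


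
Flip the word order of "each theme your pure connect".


Original: "each theme your pure connect"
Words (1..n): each | theme | your | pure | connect
Reversed (n..1): connect | pure | your | theme | each
Result = "connect pure your theme each"


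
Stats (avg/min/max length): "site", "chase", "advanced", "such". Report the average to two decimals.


Lengths: "site"=4, "chase"=5, "advanced"=8, "such"=4
Sum = 21, Count = 4
Average = 21/4 = 5.25
= avg=5.25, min=4, max=8


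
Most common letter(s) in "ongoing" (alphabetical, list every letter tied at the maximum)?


Word: "ongoing"
Letter counts:
  'g': 2
  'i': 1
  'n': 2
  'o': 2
Maximum count = 2
Most frequent = 'g', 'n', 'o' (2 times each)


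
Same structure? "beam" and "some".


Pattern of "beam": [0, 1, 2, 3]
Pattern of "some": [0, 1, 2, 3]
Patterns match
Same pattern = Yes


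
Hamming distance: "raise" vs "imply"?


Comparing character by character (same length = 5):
  Pos 0: 'r' vs 'i' !=
  Pos 1: 'a' vs 'm' !=
  Pos 2: 'i' vs 'p' !=
  Pos 3: 's' vs 'l' !=
  Pos 4: 'e' vs 'y' !=
Hamming distance = 5


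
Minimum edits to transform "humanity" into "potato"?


Word 1: "humanity" (length 8)
Word 2: "potato" (length 6)
One optimal edit sequence (insert/delete/substitute each cost 1):
  1. substitute 'h' -> 'p'  (+1)
  2. substitute 'u' -> 'o'  (+1)
  3. substitute 'm' -> 't'  (+1)
  4. keep 'a'
  5. delete 'n'  (+1)
  6. delete 'i'  (+1)
  7. keep 't'
  8. substitute 'y' -> 'o'  (+1)
Total edit operations: 6
Edit distance = 6


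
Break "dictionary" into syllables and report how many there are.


Word: "dictionary"
Syllable breakdown: dic / tion / ar / y
Counting: 4 parts
= 4 syllables


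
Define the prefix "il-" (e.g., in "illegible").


Prefix: il-
Example: illegible (il- + legible)
Meaning = not


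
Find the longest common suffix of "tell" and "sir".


Word 1: "tell"
Word 2: "sir"
Comparing from end:
  Pos -1: 'l' != 'r' (stop)
LCS = "" (length 0)


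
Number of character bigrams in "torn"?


Word: "torn" (length 4)
Number of 2-grams = length - 2 + 1 = 4 - 2 + 1
= 3


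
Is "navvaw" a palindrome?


Word: "navvaw"
Reversed: "wavvan"
Forward == Backward? navvaw != wavvan
Palindrome = No


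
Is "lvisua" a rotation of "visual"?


Word: "visual", Candidate: "lvisua"
Method: check if candidate is substring of word+word
"visualvisual" contains "lvisua"? Yes
Is rotation = Yes


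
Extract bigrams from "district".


Word: "district" (length 8)
Number of bigrams = 8 - 2 + 1 = 7
  Position 0: "di"
  Position 1: "is"
  Position 2: "st"
  Position 3: "tr"
  Position 4: "ri"
  Position 5: "ic"
  Position 6: "ct"
Bigrams = "di", "is", "st", "tr", "ri", "ic", "ct"


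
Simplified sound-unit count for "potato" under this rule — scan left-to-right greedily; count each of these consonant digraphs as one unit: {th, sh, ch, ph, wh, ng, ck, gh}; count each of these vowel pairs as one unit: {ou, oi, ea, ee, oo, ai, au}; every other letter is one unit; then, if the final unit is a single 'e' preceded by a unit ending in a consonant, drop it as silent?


Word: "potato" (6 letters)
Left-to-right scan:
  1. 'p' (letter)
  2. 'o' (letter)
  3. 't' (letter)
  4. 'a' (letter)
  5. 't' (letter)
  6. 'o' (letter)
Units from scan: 6
Sound units = 6 units


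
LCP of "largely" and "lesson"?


Word 1: "largely"
Word 2: "lesson"
Comparing from start:
  Pos 0: 'l' == 'l'
  Pos 1: 'a' != 'e' (stop)
LCP = "l" (length 1)


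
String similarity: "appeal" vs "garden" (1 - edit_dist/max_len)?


Word 1: "appeal" (length 6)
Word 2: "garden" (length 6)
One optimal edit sequence:
  1. insert 'g'  (+1)
  2. keep 'a'
  3. substitute 'p' -> 'r'  (+1)
  4. substitute 'p' -> 'd'  (+1)
  5. keep 'e'
  6. delete 'a'  (+1)
  7. substitute 'l' -> 'n'  (+1)
Edit distance = 5
Max length = max(6, 6) = 6
Similarity = 1 - 5/6
= 0.1667


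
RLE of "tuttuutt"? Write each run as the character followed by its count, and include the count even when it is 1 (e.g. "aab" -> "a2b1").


String: "tuttuutt"
Scanning for consecutive runs:
  't' x 1
  'u' x 1
  't' x 2
  'u' x 2
  't' x 2
RLE = "t1u1t2u2t2"


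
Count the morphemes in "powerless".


Word: "powerless"
Morphemes: power | -less
Each morpheme carries meaning
= 2 morphemes


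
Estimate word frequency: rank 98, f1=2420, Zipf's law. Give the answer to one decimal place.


Zipf's law: f(r) = f(1) / r
f(1) = 2420
f(98) = 2420 / 98
= 24.7 occurrences


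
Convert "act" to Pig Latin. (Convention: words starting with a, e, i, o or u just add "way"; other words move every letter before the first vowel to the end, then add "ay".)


Word: "act"
Starts with vowel → add 'way'
Pig Latin = "actway"


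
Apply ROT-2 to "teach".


Word: "teach"
Shift: 2
Each letter → (letter + shift) mod 26:
  't' (19) + 2 = 21 → 'v'
  'e' (4) + 2 = 6 → 'g'
  'a' (0) + 2 = 2 → 'c'
  'c' (2) + 2 = 4 → 'e'
  'h' (7) + 2 = 9 → 'j'
Result = "vgcej"


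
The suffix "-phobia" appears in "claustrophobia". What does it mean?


Suffix: -phobia
Example: claustrophobia (claustro- + -phobia)
Meaning = fear of


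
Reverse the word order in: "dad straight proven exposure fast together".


Original: "dad straight proven exposure fast together"
Words (1..n): dad | straight | proven | exposure | fast | together
Reversed (n..1): together | fast | exposure | proven | straight | dad
Result = "together fast exposure proven straight dad"


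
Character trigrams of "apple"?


Word: "apple" (length 5)
Number of trigrams = 5 - 3 + 1 = 3
  Position 0: "app"
  Position 1: "ppl"
  Position 2: "ple"
Trigrams = "app", "ppl", "ple"


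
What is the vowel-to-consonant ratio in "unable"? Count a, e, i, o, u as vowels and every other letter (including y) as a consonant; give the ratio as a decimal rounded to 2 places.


Word: "unable"
Vowels (a,e,i,o,u): 3
Consonants: 3
Ratio = 3/3
= 1.00


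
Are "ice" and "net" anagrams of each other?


Word 1: "ice" → sorted: cei
Word 2: "net" → sorted: ent
Same letters? cei != ent
Anagram = No


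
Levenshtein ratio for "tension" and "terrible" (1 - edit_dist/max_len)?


Word 1: "tension" (length 7)
Word 2: "terrible" (length 8)
One optimal edit sequence:
  1. keep 't'
  2. keep 'e'
  3. substitute 'n' -> 'r'  (+1)
  4. substitute 's' -> 'r'  (+1)
  5. keep 'i'
  6. insert 'b'  (+1)
  7. substitute 'o' -> 'l'  (+1)
  8. substitute 'n' -> 'e'  (+1)
Edit distance = 5
Max length = max(7, 8) = 8
Similarity = 1 - 5/8
= 0.3750


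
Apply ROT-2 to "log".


Word: "log"
Shift: 2
Each letter → (letter + shift) mod 26:
  'l' (11) + 2 = 13 → 'n'
  'o' (14) + 2 = 16 → 'q'
  'g' (6) + 2 = 8 → 'i'
Result = "nqi"


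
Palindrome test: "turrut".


Word: "turrut"
Reversed: "turrut"
Forward == Backward? turrut == turrut
Palindrome = Yes


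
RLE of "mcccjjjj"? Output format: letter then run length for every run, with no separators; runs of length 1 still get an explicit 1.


String: "mcccjjjj"
Scanning for consecutive runs:
  'm' x 1
  'c' x 3
  'j' x 4
RLE = "m1c3j4"


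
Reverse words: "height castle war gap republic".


Original: "height castle war gap republic"
Words (1..n): height | castle | war | gap | republic
Reversed (n..1): republic | gap | war | castle | height
Result = "republic gap war castle height"


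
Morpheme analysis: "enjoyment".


Word: "enjoyment"
Morphemes: en- + joy + -ment
Each morpheme carries meaning
= 3 morphemes


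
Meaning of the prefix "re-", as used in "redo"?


Prefix: re-
Example: redo = re- + do
Meaning = again


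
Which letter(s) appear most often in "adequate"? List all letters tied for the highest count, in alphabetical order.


Word: "adequate"
Letter counts:
  'a': 2
  'd': 1
  'e': 2
  'q': 1
  't': 1
  'u': 1
Maximum count = 2
Most frequent = 'a', 'e' (2 times each)


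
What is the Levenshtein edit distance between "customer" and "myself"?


Word 1: "customer" (length 8)
Word 2: "myself" (length 6)
One optimal edit sequence (insert/delete/substitute each cost 1):
  1. substitute 'c' -> 'm'  (+1)
  2. substitute 'u' -> 'y'  (+1)
  3. keep 's'
  4. delete 't'  (+1)
  5. delete 'o'  (+1)
  6. substitute 'm' -> 'e'  (+1)
  7. substitute 'e' -> 'l'  (+1)
  8. substitute 'r' -> 'f'  (+1)
Total edit operations: 7
Edit distance = 7


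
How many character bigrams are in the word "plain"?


Word: "plain" (length 5)
Number of 2-grams = length - 2 + 1 = 5 - 2 + 1
= 4


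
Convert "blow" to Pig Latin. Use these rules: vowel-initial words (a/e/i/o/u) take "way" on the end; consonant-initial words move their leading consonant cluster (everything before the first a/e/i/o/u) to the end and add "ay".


Word: "blow"
Starts with consonant(s) → move to end, add 'ay'
Consonant cluster: "bl"
Pig Latin = "owblay"


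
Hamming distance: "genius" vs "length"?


Comparing character by character (same length = 6):
  Pos 0: 'g' vs 'l' !=
  Pos 1: 'e' vs 'e' =
  Pos 2: 'n' vs 'n' =
  Pos 3: 'i' vs 'g' !=
  Pos 4: 'u' vs 't' !=
  Pos 5: 's' vs 'h' !=
Hamming distance = 4


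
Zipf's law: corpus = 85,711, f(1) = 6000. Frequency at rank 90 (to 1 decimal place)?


Zipf's law: f(r) = f(1) / r
f(1) = 6000
f(90) = 6000 / 90
= 66.7 occurrences


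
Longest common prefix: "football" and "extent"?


Word 1: "football"
Word 2: "extent"
Comparing from start:
  Pos 0: 'f' != 'e' (stop)
LCP = "" (length 0)


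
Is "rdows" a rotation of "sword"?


Word: "sword", Candidate: "rdows"
Method: check if candidate is substring of word+word
"swordsword" contains "rdows"? No
Is rotation = No


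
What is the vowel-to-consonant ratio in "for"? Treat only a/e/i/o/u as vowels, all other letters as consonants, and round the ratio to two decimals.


Word: "for"
Vowels (a,e,i,o,u): 1
Consonants: 2
Ratio = 1/2
= 0.50


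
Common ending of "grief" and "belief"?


Word 1: "grief"
Word 2: "belief"
Comparing from end:
  Pos -1: 'f' == 'f'
  Pos -2: 'e' == 'e'
  Pos -3: 'i' == 'i'
  Pos -4: 'r' != 'l' (stop)
LCS = "ief" (length 3)


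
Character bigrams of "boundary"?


Word: "boundary" (length 8)
Number of bigrams = 8 - 2 + 1 = 7
  Position 0: "bo"
  Position 1: "ou"
  Position 2: "un"
  Position 3: "nd"
  Position 4: "da"
  Position 5: "ar"
  Position 6: "ry"
Bigrams = "bo", "ou", "un", "nd", "da", "ar", "ry"


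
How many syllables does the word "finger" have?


Word: "finger"
Syllable breakdown: fin | ger
Counting: 2 parts
= 2 syllables


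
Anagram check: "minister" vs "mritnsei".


Word 1: "minister" → sorted: eiimnrst
Word 2: "mritnsei" → sorted: eiimnrst
Same letters? eiimnrst == eiimnrst
Anagram = Yes


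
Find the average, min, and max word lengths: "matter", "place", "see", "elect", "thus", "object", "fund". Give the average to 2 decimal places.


Lengths: "matter"=6, "place"=5, "see"=3, "elect"=5, "thus"=4, "object"=6, "fund"=4
Sum = 33, Count = 7
Average = 33/7 = 4.71
= avg=4.71, min=3, max=6


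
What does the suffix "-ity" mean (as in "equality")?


Suffix: -ity
Example: equality = equal + -ity
Meaning = quality of


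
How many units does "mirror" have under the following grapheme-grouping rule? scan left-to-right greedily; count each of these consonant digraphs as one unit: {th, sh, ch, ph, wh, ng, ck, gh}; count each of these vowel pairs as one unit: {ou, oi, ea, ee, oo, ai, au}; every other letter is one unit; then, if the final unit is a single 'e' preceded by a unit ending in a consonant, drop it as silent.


Word: "mirror" (6 letters)
Left-to-right scan:
  1. 'm' (letter)
  2. 'i' (letter)
  3. 'r' (letter)
  4. 'r' (letter)
  5. 'o' (letter)
  6. 'r' (letter)
Units from scan: 6
Sound units = 6 units


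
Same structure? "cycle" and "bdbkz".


Pattern of "cycle": [0, 1, 0, 2, 3]
Pattern of "bdbkz": [0, 1, 0, 2, 3]
Patterns match
Same pattern = Yes


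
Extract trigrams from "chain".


Word: "chain" (length 5)
Number of trigrams = 5 - 3 + 1 = 3
  Position 0: "cha"
  Position 1: "hai"
  Position 2: "ain"
Trigrams = "cha", "hai", "ain"


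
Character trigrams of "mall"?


Word: "mall" (length 4)
Number of trigrams = 4 - 3 + 1 = 2
  Position 0: "mal"
  Position 1: "all"
Trigrams = "mal", "all"


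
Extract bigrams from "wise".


Word: "wise" (length 4)
Number of bigrams = 4 - 2 + 1 = 3
  Position 0: "wi"
  Position 1: "is"
  Position 2: "se"
Bigrams = "wi", "is", "se"


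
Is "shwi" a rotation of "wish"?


Word: "wish", Candidate: "shwi"
Method: check if candidate is substring of word+word
"wishwish" contains "shwi"? Yes
Is rotation = Yes


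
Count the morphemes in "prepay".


Word: "prepay"
Morphemes: pre- | pay
Each morpheme carries meaning
= 2 morphemes


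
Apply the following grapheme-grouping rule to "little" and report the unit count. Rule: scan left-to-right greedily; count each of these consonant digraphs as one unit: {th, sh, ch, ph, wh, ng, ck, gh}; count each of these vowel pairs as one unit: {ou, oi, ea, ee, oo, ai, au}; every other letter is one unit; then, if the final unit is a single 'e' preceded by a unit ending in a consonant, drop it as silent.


Word: "little" (6 letters)
Left-to-right scan:
  1. 'l' (letter)
  2. 'i' (letter)
  3. 't' (letter)
  4. 't' (letter)
  5. 'l' (letter)
  6. 'e' (letter)
Units from scan: 6
Final unit is 'e' after a consonant -> drop as silent (-1)
Sound units = 5 units


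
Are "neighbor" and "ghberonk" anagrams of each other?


Word 1: "neighbor" → sorted: beghinor
Word 2: "ghberonk" → sorted: beghknor
Same letters? beghinor != beghknor
Anagram = No


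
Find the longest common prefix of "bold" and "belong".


Word 1: "bold"
Word 2: "belong"
Comparing from start:
  Pos 0: 'b' == 'b'
  Pos 1: 'o' != 'e' (stop)
LCP = "b" (length 1)


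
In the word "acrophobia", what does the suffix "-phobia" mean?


Suffix: -phobia
Example: acrophobia = acro- + -phobia
Meaning = fear of


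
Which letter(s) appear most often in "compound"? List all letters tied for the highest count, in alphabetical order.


Word: "compound"
Letter counts:
  'c': 1
  'd': 1
  'm': 1
  'n': 1
  'o': 2
  'p': 1
  'u': 1
Maximum count = 2
Most frequent = 'o' (2 times each)


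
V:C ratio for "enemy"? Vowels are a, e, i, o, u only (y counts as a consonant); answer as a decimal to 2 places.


Word: "enemy"
Vowels (a,e,i,o,u): 2
Consonants: 3
Ratio = 2/3
= 0.67


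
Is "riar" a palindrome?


Word: "riar"
Reversed: "rair"
Forward == Backward? riar != rair
Palindrome = No


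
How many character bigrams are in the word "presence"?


Word: "presence" (length 8)
Number of 2-grams = length - 2 + 1 = 8 - 2 + 1
= 7


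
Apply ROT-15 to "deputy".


Word: "deputy"
Shift: 15
Each letter → (letter + shift) mod 26:
  'd' (3) + 15 = 18 → 's'
  'e' (4) + 15 = 19 → 't'
  'p' (15) + 15 = 4 → 'e'
  'u' (20) + 15 = 9 → 'j'
  't' (19) + 15 = 8 → 'i'
  'y' (24) + 15 = 13 → 'n'
Result = "stejin"


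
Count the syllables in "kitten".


Word: "kitten"
Syllable breakdown: kit · ten
Counting: 2 parts
= 2 syllables


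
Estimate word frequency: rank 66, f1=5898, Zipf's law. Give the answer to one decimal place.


Zipf's law: f(r) = f(1) / r
f(1) = 5898
f(66) = 5898 / 66
= 89.4 occurrences


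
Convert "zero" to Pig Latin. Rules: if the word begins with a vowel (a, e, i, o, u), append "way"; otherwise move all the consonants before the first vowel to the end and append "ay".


Word: "zero"
Starts with consonant(s) → move to end, add 'ay'
Consonant cluster: "z"
Pig Latin = "erozay"


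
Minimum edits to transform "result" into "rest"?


Word 1: "result" (length 6)
Word 2: "rest" (length 4)
One optimal edit sequence (insert/delete/substitute each cost 1):
  1. keep 'r'
  2. keep 'e'
  3. keep 's'
  4. delete 'u'  (+1)
  5. delete 'l'  (+1)
  6. keep 't'
Total edit operations: 2
Edit distance = 2


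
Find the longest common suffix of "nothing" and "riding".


Word 1: "nothing"
Word 2: "riding"
Comparing from end:
  Pos -1: 'g' == 'g'
  Pos -2: 'n' == 'n'
  Pos -3: 'i' == 'i'
  Pos -4: 'h' != 'd' (stop)
LCS = "ing" (length 3)


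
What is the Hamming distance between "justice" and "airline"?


Comparing character by character (same length = 7):
  Pos 0: 'j' vs 'a' !=
  Pos 1: 'u' vs 'i' !=
  Pos 2: 's' vs 'r' !=
  Pos 3: 't' vs 'l' !=
  Pos 4: 'i' vs 'i' =
  Pos 5: 'c' vs 'n' !=
  Pos 6: 'e' vs 'e' =
Hamming distance = 5


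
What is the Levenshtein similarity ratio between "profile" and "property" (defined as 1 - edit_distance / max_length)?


Word 1: "profile" (length 7)
Word 2: "property" (length 8)
One optimal edit sequence:
  1. keep 'p'
  2. keep 'r'
  3. keep 'o'
  4. insert 'p'  (+1)
  5. substitute 'f' -> 'e'  (+1)
  6. substitute 'i' -> 'r'  (+1)
  7. substitute 'l' -> 't'  (+1)
  8. substitute 'e' -> 'y'  (+1)
Edit distance = 5
Max length = max(7, 8) = 8
Similarity = 1 - 5/8
= 0.3750


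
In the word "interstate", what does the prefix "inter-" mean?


Prefix: inter-
Example: interstate (inter- + state)
Meaning = between


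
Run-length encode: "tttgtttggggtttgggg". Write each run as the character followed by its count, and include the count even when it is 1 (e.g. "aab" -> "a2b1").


String: "tttgtttggggtttgggg"
Scanning for consecutive runs:
  't' x 3
  'g' x 1
  't' x 3
  'g' x 4
  't' x 3
  'g' x 4
RLE = "t3g1t3g4t3g4"


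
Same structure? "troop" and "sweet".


Pattern of "troop": [0, 1, 2, 2, 3]
Pattern of "sweet": [0, 1, 2, 2, 3]
Patterns match
Same pattern = Yes


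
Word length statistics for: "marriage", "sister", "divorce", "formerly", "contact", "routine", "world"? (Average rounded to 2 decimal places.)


Lengths: "marriage"=8, "sister"=6, "divorce"=7, "formerly"=8, "contact"=7, "routine"=7, "world"=5
Sum = 48, Count = 7
Average = 48/7 = 6.86
= avg=6.86, min=5, max=8


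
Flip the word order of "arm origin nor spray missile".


Original: "arm origin nor spray missile"
Words (1..n): arm | origin | nor | spray | missile
Reversed (n..1): missile | spray | nor | origin | arm
Result = "missile spray nor origin arm"


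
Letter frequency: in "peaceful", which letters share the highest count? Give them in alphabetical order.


Word: "peaceful"
Letter counts:
  'a': 1
  'c': 1
  'e': 2
  'f': 1
  'l': 1
  'p': 1
  'u': 1
Maximum count = 2
Most frequent = 'e' (2 times each)


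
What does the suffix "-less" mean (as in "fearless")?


Suffix: -less
Example: fearless = fear + -less
Meaning = without


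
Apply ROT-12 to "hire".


Word: "hire"
Shift: 12
Each letter → (letter + shift) mod 26:
  'h' (7) + 12 = 19 → 't'
  'i' (8) + 12 = 20 → 'u'
  'r' (17) + 12 = 3 → 'd'
  'e' (4) + 12 = 16 → 'q'
Result = "tudq"


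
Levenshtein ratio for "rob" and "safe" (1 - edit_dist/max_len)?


Word 1: "rob" (length 3)
Word 2: "safe" (length 4)
One optimal edit sequence:
  1. insert 's'  (+1)
  2. substitute 'r' -> 'a'  (+1)
  3. substitute 'o' -> 'f'  (+1)
  4. substitute 'b' -> 'e'  (+1)
Edit distance = 4
Max length = max(3, 4) = 4
Similarity = 1 - 4/4
= 0.0000


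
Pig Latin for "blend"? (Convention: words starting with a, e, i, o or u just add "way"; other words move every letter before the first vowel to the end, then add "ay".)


Word: "blend"
Starts with consonant(s) → move to end, add 'ay'
Consonant cluster: "bl"
Pig Latin = "endblay"


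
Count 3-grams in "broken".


Word: "broken" (length 6)
Number of 3-grams = length - 3 + 1 = 6 - 3 + 1
= 4


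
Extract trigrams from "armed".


Word: "armed" (length 5)
Number of trigrams = 5 - 3 + 1 = 3
  Position 0: "arm"
  Position 1: "rme"
  Position 2: "med"
Trigrams = "arm", "rme", "med"


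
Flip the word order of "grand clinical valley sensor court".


Original: "grand clinical valley sensor court"
Words (1..n): grand | clinical | valley | sensor | court
Reversed (n..1): court | sensor | valley | clinical | grand
Result = "court sensor valley clinical grand"


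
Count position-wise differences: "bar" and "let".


Comparing character by character (same length = 3):
  Pos 0: 'b' vs 'l' !=
  Pos 1: 'a' vs 'e' !=
  Pos 2: 'r' vs 't' !=
Hamming distance = 3


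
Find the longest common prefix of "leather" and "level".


Word 1: "leather"
Word 2: "level"
Comparing from start:
  Pos 0: 'l' == 'l'
  Pos 1: 'e' == 'e'
  Pos 2: 'a' != 'v' (stop)
LCP = "le" (length 2)


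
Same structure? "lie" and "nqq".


Pattern of "lie": [0, 1, 2]
Pattern of "nqq": [0, 1, 1]
Patterns do not match
Same pattern = No


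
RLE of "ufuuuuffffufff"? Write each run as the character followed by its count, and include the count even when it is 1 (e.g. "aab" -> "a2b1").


String: "ufuuuuffffufff"
Scanning for consecutive runs:
  'u' x 1
  'f' x 1
  'u' x 4
  'f' x 4
  'u' x 1
  'f' x 3
RLE = "u1f1u4f4u1f3"


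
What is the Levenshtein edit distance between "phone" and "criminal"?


Word 1: "phone" (length 5)
Word 2: "criminal" (length 8)
One optimal edit sequence (insert/delete/substitute each cost 1):
  1. insert 'c'  (+1)
  2. insert 'r'  (+1)
  3. substitute 'p' -> 'i'  (+1)
  4. substitute 'h' -> 'm'  (+1)
  5. substitute 'o' -> 'i'  (+1)
  6. keep 'n'
  7. insert 'a'  (+1)
  8. substitute 'e' -> 'l'  (+1)
Total edit operations: 7
Edit distance = 7


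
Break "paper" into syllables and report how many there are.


Word: "paper"
Syllable breakdown: pa-per
Counting: 2 parts
= 2 syllables


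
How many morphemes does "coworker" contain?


Word: "coworker"
Morphemes: co- + work + -er
Each morpheme carries meaning
= 3 morphemes


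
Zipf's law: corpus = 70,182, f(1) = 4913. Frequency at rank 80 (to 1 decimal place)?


Zipf's law: f(r) = f(1) / r
f(1) = 4913
f(80) = 4913 / 80
= 61.4 occurrences


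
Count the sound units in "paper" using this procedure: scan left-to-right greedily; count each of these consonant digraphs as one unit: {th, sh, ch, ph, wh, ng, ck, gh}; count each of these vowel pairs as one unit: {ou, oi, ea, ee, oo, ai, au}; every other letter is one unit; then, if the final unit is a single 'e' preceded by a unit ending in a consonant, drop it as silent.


Word: "paper" (5 letters)
Left-to-right scan:
  (1) 'p' (letter)
  (2) 'a' (letter)
  (3) 'p' (letter)
  (4) 'e' (letter)
  (5) 'r' (letter)
Units from scan: 5
Sound units = 5 units


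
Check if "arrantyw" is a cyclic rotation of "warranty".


Word: "warranty", Candidate: "arrantyw"
Method: check if candidate is substring of word+word
"warrantywarranty" contains "arrantyw"? Yes
Is rotation = Yes


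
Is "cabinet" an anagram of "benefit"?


Word 1: "benefit" → sorted: beefint
Word 2: "cabinet" → sorted: abceint
Same letters? beefint != abceint
Anagram = No


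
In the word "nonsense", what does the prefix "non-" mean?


Prefix: non-
As in: nonsense -> non- + sense
Meaning = not


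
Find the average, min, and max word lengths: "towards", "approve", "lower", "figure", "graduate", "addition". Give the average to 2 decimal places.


Lengths: "towards"=7, "approve"=7, "lower"=5, "figure"=6, "graduate"=8, "addition"=8
Sum = 41, Count = 6
Average = 41/6 = 6.83
= avg=6.83, min=5, max=8


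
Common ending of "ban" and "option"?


Word 1: "ban"
Word 2: "option"
Comparing from end:
  Pos -1: 'n' == 'n'
  Pos -2: 'a' != 'o' (stop)
LCS = "n" (length 1)


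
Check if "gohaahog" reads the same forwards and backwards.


Word: "gohaahog"
Reversed: "gohaahog"
Forward == Backward? gohaahog == gohaahog
Palindrome = Yes


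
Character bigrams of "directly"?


Word: "directly" (length 8)
Number of bigrams = 8 - 2 + 1 = 7
  Position 0: "di"
  Position 1: "ir"
  Position 2: "re"
  Position 3: "ec"
  Position 4: "ct"
  Position 5: "tl"
  Position 6: "ly"
Bigrams = "di", "ir", "re", "ec", "ct", "tl", "ly"


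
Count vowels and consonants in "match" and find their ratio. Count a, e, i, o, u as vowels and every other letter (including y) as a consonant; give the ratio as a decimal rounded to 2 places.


Word: "match"
Vowels (a,e,i,o,u): 1
Consonants: 4
Ratio = 1/4
= 0.25


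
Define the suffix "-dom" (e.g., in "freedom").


Suffix: -dom
As in: freedom -> free + -dom
Meaning = state / realm


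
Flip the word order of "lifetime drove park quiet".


Original: "lifetime drove park quiet"
Words (1..n): lifetime | drove | park | quiet
Reversed (n..1): quiet | park | drove | lifetime
Result = "quiet park drove lifetime"


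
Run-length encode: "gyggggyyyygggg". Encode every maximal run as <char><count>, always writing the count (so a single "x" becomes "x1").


String: "gyggggyyyygggg"
Scanning for consecutive runs:
  'g' x 1
  'y' x 1
  'g' x 4
  'y' x 4
  'g' x 4
RLE = "g1y1g4y4g4"


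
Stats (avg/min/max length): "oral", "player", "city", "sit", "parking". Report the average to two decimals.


Lengths: "oral"=4, "player"=6, "city"=4, "sit"=3, "parking"=7
Sum = 24, Count = 5
Average = 24/5 = 4.80
= avg=4.80, min=3, max=7


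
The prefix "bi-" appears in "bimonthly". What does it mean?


Prefix: bi-
Example: bimonthly = bi- + monthly
Meaning = two


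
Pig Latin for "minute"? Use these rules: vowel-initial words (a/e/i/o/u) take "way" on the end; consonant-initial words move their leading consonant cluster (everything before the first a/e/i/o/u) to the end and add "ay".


Word: "minute"
Starts with consonant(s) → move to end, add 'ay'
Consonant cluster: "m"
Pig Latin = "inutemay"


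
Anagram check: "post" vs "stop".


Word 1: "post" → sorted: opst
Word 2: "stop" → sorted: opst
Same letters? opst == opst
Anagram = Yes


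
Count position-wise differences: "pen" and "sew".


Comparing character by character (same length = 3):
  Pos 0: 'p' vs 's' !=
  Pos 1: 'e' vs 'e' =
  Pos 2: 'n' vs 'w' !=
Hamming distance = 2


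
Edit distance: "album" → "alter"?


Word 1: "album" (length 5)
Word 2: "alter" (length 5)
One optimal edit sequence (insert/delete/substitute each cost 1):
  1. keep 'a'
  2. keep 'l'
  3. substitute 'b' -> 't'  (+1)
  4. substitute 'u' -> 'e'  (+1)
  5. substitute 'm' -> 'r'  (+1)
Total edit operations: 3
Edit distance = 3


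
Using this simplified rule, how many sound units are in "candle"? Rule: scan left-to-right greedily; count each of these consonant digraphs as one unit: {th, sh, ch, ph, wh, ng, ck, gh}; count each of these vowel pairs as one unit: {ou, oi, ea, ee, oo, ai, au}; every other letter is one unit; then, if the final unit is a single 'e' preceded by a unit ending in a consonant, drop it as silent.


Word: "candle" (6 letters)
Left-to-right scan:
  1. 'c' (letter)
  2. 'a' (letter)
  3. 'n' (letter)
  4. 'd' (letter)
  5. 'l' (letter)
  6. 'e' (letter)
Units from scan: 6
Final unit is 'e' after a consonant -> drop as silent (-1)
Sound units = 5 units


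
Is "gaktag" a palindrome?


Word: "gaktag"
Reversed: "gatkag"
Forward == Backward? gaktag != gatkag
Palindrome = No


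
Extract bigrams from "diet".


Word: "diet" (length 4)
Number of bigrams = 4 - 2 + 1 = 3
  Position 0: "di"
  Position 1: "ie"
  Position 2: "et"
Bigrams = "di", "ie", "et"
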